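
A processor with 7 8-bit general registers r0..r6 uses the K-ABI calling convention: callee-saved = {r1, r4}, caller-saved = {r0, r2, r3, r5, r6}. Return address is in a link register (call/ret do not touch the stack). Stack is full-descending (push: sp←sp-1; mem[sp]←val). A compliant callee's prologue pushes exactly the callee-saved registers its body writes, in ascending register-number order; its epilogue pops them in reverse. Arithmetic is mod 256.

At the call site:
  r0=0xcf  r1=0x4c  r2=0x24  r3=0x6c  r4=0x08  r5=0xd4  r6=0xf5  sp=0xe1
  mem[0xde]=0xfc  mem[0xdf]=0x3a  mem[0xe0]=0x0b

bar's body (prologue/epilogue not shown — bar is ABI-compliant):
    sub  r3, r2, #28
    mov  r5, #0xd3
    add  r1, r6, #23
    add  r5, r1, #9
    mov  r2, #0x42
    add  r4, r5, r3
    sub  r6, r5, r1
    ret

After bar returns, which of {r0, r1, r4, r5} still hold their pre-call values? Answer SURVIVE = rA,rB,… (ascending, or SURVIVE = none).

prologue: push r1 -> mem[0xe0]=0x4c, sp=0xe0
prologue: push r4 -> mem[0xdf]=0x08, sp=0xdf
body[0] sub  r3, r2, #28 -> r3=0x08
body[1] mov  r5, #0xd3 -> r5=0xd3
body[2] add  r1, r6, #23 -> r1=0x0c
body[3] add  r5, r1, #9 -> r5=0x15
body[4] mov  r2, #0x42 -> r2=0x42
body[5] add  r4, r5, r3 -> r4=0x1d
body[6] sub  r6, r5, r1 -> r6=0x09
epilogue: pop r4=0x08, sp=0xe0
epilogue: pop r1=0x4c, sp=0xe1
r0: caller-saved, written=False
r1: callee-saved, written=True
r4: callee-saved, written=True
r5: caller-saved, written=True

SURVIVE = r0,r1,r4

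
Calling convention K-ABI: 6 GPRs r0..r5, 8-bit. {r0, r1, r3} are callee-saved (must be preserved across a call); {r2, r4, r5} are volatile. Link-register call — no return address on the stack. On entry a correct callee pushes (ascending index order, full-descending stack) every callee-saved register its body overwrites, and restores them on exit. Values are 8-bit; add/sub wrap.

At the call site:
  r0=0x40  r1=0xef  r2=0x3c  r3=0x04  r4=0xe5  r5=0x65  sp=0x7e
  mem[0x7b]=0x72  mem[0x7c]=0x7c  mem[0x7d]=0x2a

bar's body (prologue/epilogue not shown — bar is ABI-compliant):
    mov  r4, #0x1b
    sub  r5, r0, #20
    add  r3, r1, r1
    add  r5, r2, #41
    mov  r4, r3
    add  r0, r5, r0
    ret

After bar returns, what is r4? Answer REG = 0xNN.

REG = 0xde

prologue: push r0 -> mem[0x7d]=0x40, sp=0x7d
prologue: push r3 -> mem[0x7c]=0x04, sp=0x7c
body[0] mov  r4, #0x1b -> r4=0x1b
body[1] sub  r5, r0, #20 -> r5=0x2c
body[2] add  r3, r1, r1 -> r3=0xde
body[3] add  r5, r2, #41 -> r5=0x65
body[4] mov  r4, r3 -> r4=0xde
body[5] add  r0, r5, r0 -> r0=0xa5
epilogue: pop r3=0x04, sp=0x7d
epilogue: pop r0=0x40, sp=0x7e
r4 is caller-saved -> body value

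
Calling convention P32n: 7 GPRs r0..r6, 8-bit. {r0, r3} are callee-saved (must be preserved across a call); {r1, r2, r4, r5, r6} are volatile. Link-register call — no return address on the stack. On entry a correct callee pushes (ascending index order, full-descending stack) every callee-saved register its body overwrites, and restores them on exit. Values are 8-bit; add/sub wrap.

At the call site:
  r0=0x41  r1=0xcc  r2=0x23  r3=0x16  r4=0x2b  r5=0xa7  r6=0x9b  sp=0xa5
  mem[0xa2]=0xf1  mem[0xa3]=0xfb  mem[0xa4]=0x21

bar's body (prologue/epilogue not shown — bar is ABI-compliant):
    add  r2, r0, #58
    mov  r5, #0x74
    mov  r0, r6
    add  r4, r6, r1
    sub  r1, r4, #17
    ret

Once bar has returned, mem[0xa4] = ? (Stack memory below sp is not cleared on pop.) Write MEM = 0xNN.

prologue: push r0 -> mem[0xa4]=0x41, sp=0xa4
body[0] add  r2, r0, #58 -> r2=0x7b
body[1] mov  r5, #0x74 -> r5=0x74
body[2] mov  r0, r6 -> r0=0x9b
body[3] add  r4, r6, r1 -> r4=0x67
body[4] sub  r1, r4, #17 -> r1=0x56
epilogue: pop r0=0x41, sp=0xa5
prologue pushed ['r0'] at ['0xa4']

MEM = 0x41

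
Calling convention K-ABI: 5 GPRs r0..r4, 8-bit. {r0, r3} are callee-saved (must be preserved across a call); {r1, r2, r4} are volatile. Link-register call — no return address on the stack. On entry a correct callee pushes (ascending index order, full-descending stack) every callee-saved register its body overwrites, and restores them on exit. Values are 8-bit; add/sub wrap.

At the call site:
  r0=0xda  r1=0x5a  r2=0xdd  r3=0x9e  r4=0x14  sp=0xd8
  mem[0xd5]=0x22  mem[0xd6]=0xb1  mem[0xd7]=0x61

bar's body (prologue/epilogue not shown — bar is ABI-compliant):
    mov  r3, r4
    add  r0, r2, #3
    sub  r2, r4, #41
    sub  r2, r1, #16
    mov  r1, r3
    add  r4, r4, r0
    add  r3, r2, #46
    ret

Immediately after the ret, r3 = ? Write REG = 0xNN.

prologue: push r0 → mem[0xd7]=0xda, sp=0xd7
prologue: push r3 → mem[0xd6]=0x9e, sp=0xd6
body[0] mov  r3, r4 → r3=0x14
body[1] add  r0, r2, #3 → r0=0xe0
body[2] sub  r2, r4, #41 → r2=0xeb
body[3] sub  r2, r1, #16 → r2=0x4a
body[4] mov  r1, r3 → r1=0x14
body[5] add  r4, r4, r0 → r4=0xf4
body[6] add  r3, r2, #46 → r3=0x78
epilogue: pop r3=0x9e, sp=0xd7
epilogue: pop r0=0xda, sp=0xd8
r3 is callee-saved → restored

REG = 0x9e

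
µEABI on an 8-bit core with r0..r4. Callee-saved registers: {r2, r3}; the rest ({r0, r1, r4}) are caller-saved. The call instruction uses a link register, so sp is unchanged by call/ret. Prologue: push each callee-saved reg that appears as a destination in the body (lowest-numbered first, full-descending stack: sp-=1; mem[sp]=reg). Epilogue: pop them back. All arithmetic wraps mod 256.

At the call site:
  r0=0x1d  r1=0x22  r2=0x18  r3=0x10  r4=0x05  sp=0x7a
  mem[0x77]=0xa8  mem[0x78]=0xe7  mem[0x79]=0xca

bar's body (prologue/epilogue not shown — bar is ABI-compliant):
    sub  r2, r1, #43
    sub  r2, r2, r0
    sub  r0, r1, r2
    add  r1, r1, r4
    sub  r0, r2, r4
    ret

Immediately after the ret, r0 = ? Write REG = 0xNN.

REG = 0xd5

prologue: push r2 -> mem[0x79]=0x18, sp=0x79
body[0] sub  r2, r1, #43 -> r2=0xf7
body[1] sub  r2, r2, r0 -> r2=0xda
body[2] sub  r0, r1, r2 -> r0=0x48
body[3] add  r1, r1, r4 -> r1=0x27
body[4] sub  r0, r2, r4 -> r0=0xd5
epilogue: pop r2=0x18, sp=0x7a
r0 is caller-saved -> body value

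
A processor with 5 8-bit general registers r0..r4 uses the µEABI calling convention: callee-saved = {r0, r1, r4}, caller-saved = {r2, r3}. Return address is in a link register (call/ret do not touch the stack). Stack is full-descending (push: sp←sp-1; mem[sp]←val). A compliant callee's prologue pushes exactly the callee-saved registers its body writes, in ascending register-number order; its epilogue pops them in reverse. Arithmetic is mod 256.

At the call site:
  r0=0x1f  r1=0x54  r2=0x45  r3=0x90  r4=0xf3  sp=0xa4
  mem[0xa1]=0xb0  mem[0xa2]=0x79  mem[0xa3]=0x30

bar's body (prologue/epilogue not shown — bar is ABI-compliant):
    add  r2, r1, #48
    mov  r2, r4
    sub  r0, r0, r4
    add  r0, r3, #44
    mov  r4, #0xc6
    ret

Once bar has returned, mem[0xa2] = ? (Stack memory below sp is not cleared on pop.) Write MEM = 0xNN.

MEM = 0xf3

prologue: push r0 → mem[0xa3]=0x1f, sp=0xa3
prologue: push r4 → mem[0xa2]=0xf3, sp=0xa2
body[0] add  r2, r1, #48 → r2=0x84
body[1] mov  r2, r4 → r2=0xf3
body[2] sub  r0, r0, r4 → r0=0x2c
body[3] add  r0, r3, #44 → r0=0xbc
body[4] mov  r4, #0xc6 → r4=0xc6
epilogue: pop r4=0xf3, sp=0xa3
epilogue: pop r0=0x1f, sp=0xa4
prologue pushed ['r0', 'r4'] at ['0xa3', '0xa2']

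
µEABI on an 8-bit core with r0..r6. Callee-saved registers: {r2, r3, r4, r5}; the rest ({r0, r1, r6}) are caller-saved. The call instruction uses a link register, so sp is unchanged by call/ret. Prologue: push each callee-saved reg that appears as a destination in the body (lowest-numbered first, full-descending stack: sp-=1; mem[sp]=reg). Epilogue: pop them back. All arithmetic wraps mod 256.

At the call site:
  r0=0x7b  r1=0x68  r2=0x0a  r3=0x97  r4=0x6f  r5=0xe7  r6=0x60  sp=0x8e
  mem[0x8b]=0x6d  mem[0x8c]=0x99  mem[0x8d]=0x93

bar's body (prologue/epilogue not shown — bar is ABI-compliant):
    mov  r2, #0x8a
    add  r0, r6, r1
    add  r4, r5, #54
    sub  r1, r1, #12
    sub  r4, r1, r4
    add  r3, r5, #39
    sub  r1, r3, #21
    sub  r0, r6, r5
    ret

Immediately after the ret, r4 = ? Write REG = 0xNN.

prologue: push r2 → mem[0x8d]=0x0a, sp=0x8d
prologue: push r3 → mem[0x8c]=0x97, sp=0x8c
prologue: push r4 → mem[0x8b]=0x6f, sp=0x8b
body[0] mov  r2, #0x8a → r2=0x8a
body[1] add  r0, r6, r1 → r0=0xc8
body[2] add  r4, r5, #54 → r4=0x1d
body[3] sub  r1, r1, #12 → r1=0x5c
body[4] sub  r4, r1, r4 → r4=0x3f
body[5] add  r3, r5, #39 → r3=0x0e
body[6] sub  r1, r3, #21 → r1=0xf9
body[7] sub  r0, r6, r5 → r0=0x79
epilogue: pop r4=0x6f, sp=0x8c
epilogue: pop r3=0x97, sp=0x8d
epilogue: pop r2=0x0a, sp=0x8e
r4 is callee-saved → restored

REG = 0x6f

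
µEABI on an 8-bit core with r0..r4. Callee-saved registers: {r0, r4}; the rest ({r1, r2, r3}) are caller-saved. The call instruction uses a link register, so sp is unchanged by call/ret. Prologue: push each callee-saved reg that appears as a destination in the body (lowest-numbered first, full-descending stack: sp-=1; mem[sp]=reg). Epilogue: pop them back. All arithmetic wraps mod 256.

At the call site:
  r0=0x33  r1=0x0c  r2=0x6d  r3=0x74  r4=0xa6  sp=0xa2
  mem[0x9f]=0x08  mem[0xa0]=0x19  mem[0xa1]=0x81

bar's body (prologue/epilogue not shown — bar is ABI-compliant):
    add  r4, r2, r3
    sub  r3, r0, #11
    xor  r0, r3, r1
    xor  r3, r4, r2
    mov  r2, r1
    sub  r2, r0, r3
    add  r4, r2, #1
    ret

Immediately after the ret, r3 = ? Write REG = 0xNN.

prologue: push r0 -> mem[0xa1]=0x33, sp=0xa1
prologue: push r4 -> mem[0xa0]=0xa6, sp=0xa0
body[0] add  r4, r2, r3 -> r4=0xe1
body[1] sub  r3, r0, #11 -> r3=0x28
body[2] xor  r0, r3, r1 -> r0=0x24
body[3] xor  r3, r4, r2 -> r3=0x8c
body[4] mov  r2, r1 -> r2=0x0c
body[5] sub  r2, r0, r3 -> r2=0x98
body[6] add  r4, r2, #1 -> r4=0x99
epilogue: pop r4=0xa6, sp=0xa1
epilogue: pop r0=0x33, sp=0xa2
r3 is caller-saved -> body value

REG = 0x8c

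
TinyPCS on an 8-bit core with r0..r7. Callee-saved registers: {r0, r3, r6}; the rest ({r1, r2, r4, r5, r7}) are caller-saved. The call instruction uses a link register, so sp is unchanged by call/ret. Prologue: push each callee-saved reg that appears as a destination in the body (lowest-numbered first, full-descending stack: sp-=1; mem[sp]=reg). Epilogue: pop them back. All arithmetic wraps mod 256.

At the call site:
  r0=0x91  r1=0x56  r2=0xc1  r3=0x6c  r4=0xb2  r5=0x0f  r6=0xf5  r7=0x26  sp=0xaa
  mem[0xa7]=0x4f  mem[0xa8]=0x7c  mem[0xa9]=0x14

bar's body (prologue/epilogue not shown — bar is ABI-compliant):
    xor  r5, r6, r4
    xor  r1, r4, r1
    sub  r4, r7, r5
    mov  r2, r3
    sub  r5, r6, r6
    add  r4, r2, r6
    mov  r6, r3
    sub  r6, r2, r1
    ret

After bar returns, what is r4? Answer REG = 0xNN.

REG = 0x61

prologue: push r6 → mem[0xa9]=0xf5, sp=0xa9
body[0] xor  r5, r6, r4 → r5=0x47
body[1] xor  r1, r4, r1 → r1=0xe4
body[2] sub  r4, r7, r5 → r4=0xdf
body[3] mov  r2, r3 → r2=0x6c
body[4] sub  r5, r6, r6 → r5=0x00
body[5] add  r4, r2, r6 → r4=0x61
body[6] mov  r6, r3 → r6=0x6c
body[7] sub  r6, r2, r1 → r6=0x88
epilogue: pop r6=0xf5, sp=0xaa
r4 is caller-saved → body value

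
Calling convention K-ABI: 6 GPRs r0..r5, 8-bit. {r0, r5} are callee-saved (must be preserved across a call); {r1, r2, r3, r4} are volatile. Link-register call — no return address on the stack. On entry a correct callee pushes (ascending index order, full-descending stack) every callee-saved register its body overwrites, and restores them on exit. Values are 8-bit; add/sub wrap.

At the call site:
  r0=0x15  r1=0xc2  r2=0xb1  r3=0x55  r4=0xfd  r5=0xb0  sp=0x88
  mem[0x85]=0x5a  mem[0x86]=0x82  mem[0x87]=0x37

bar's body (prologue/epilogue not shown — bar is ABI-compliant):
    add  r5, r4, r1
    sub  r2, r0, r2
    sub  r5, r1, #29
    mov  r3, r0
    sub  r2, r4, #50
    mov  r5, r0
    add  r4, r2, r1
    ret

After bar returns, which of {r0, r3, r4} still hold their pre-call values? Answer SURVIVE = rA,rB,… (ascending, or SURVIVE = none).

SURVIVE = r0

prologue: push r5 -> mem[0x87]=0xb0, sp=0x87
body[0] add  r5, r4, r1 -> r5=0xbf
body[1] sub  r2, r0, r2 -> r2=0x64
body[2] sub  r5, r1, #29 -> r5=0xa5
body[3] mov  r3, r0 -> r3=0x15
body[4] sub  r2, r4, #50 -> r2=0xcb
body[5] mov  r5, r0 -> r5=0x15
body[6] add  r4, r2, r1 -> r4=0x8d
epilogue: pop r5=0xb0, sp=0x88
r0: callee-saved, written=False
r3: caller-saved, written=True
r4: caller-saved, written=True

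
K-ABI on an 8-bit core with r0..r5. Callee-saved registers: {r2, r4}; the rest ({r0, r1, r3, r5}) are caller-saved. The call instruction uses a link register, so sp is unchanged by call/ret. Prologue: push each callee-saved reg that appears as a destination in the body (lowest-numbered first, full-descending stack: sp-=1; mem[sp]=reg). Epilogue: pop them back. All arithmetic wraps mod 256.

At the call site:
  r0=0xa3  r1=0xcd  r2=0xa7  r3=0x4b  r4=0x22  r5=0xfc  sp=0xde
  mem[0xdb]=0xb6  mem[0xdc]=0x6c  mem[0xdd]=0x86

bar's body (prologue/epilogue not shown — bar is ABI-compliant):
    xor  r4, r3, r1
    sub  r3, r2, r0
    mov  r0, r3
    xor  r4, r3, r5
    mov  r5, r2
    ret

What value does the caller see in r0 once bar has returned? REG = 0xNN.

REG = 0x04

prologue: push r4 -> mem[0xdd]=0x22, sp=0xdd
body[0] xor  r4, r3, r1 -> r4=0x86
body[1] sub  r3, r2, r0 -> r3=0x04
body[2] mov  r0, r3 -> r0=0x04
body[3] xor  r4, r3, r5 -> r4=0xf8
body[4] mov  r5, r2 -> r5=0xa7
epilogue: pop r4=0x22, sp=0xde
r0 is caller-saved -> body value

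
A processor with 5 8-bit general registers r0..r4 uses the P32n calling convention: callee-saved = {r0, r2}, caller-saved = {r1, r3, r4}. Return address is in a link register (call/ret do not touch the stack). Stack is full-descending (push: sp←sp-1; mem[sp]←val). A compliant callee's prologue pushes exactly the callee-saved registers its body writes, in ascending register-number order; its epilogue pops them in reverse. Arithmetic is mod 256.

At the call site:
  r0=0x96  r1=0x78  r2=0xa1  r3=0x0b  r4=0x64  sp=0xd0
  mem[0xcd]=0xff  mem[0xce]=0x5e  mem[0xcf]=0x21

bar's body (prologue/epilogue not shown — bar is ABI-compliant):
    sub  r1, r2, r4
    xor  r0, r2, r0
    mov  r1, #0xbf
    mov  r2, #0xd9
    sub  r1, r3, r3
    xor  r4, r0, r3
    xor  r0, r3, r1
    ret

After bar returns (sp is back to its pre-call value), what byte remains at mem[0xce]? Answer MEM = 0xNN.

MEM = 0xa1

prologue: push r0 -> mem[0xcf]=0x96, sp=0xcf
prologue: push r2 -> mem[0xce]=0xa1, sp=0xce
body[0] sub  r1, r2, r4 -> r1=0x3d
body[1] xor  r0, r2, r0 -> r0=0x37
body[2] mov  r1, #0xbf -> r1=0xbf
body[3] mov  r2, #0xd9 -> r2=0xd9
body[4] sub  r1, r3, r3 -> r1=0x00
body[5] xor  r4, r0, r3 -> r4=0x3c
body[6] xor  r0, r3, r1 -> r0=0x0b
epilogue: pop r2=0xa1, sp=0xcf
epilogue: pop r0=0x96, sp=0xd0
prologue pushed ['r0', 'r2'] at ['0xcf', '0xce']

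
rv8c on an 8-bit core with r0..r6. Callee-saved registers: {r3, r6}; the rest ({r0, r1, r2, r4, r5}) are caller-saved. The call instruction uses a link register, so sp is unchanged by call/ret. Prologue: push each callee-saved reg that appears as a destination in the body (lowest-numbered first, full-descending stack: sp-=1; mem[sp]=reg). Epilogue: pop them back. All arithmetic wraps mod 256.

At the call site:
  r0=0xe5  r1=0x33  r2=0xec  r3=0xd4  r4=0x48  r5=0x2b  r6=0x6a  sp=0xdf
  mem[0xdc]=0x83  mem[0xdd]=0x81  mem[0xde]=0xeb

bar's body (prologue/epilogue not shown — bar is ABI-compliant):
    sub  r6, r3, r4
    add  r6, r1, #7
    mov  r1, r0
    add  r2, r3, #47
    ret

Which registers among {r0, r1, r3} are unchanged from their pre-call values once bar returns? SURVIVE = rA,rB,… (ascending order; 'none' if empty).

SURVIVE = r0,r3

prologue: push r6 -> mem[0xde]=0x6a, sp=0xde
body[0] sub  r6, r3, r4 -> r6=0x8c
body[1] add  r6, r1, #7 -> r6=0x3a
body[2] mov  r1, r0 -> r1=0xe5
body[3] add  r2, r3, #47 -> r2=0x03
epilogue: pop r6=0x6a, sp=0xdf
r0: caller-saved, written=False
r1: caller-saved, written=True
r3: callee-saved, written=False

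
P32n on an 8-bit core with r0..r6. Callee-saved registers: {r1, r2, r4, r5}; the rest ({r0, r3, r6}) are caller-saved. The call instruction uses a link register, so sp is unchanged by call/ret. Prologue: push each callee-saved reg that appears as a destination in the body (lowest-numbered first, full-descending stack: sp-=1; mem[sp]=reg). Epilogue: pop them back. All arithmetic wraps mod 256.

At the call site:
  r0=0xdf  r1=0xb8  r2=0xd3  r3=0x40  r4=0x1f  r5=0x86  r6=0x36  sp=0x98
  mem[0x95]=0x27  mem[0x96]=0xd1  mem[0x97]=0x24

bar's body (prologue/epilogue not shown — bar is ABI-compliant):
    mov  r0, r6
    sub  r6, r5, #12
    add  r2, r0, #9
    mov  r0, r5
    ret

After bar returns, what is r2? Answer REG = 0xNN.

prologue: push r2 → mem[0x97]=0xd3, sp=0x97
body[0] mov  r0, r6 → r0=0x36
body[1] sub  r6, r5, #12 → r6=0x7a
body[2] add  r2, r0, #9 → r2=0x3f
body[3] mov  r0, r5 → r0=0x86
epilogue: pop r2=0xd3, sp=0x98
r2 is callee-saved → restored

REG = 0xd3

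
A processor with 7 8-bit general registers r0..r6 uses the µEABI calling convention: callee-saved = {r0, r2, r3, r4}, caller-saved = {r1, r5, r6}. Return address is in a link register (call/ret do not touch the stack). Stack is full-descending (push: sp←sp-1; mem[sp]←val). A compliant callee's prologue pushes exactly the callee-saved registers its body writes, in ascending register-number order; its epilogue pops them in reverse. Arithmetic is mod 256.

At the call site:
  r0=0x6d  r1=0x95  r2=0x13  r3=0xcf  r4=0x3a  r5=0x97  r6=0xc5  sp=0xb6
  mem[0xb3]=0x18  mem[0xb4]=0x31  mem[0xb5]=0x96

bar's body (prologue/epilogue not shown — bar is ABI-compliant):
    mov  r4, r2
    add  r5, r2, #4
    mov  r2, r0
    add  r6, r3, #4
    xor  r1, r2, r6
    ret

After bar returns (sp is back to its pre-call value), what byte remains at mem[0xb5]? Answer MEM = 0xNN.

MEM = 0x13

prologue: push r2 -> mem[0xb5]=0x13, sp=0xb5
prologue: push r4 -> mem[0xb4]=0x3a, sp=0xb4
body[0] mov  r4, r2 -> r4=0x13
body[1] add  r5, r2, #4 -> r5=0x17
body[2] mov  r2, r0 -> r2=0x6d
body[3] add  r6, r3, #4 -> r6=0xd3
body[4] xor  r1, r2, r6 -> r1=0xbe
epilogue: pop r4=0x3a, sp=0xb5
epilogue: pop r2=0x13, sp=0xb6
prologue pushed ['r2', 'r4'] at ['0xb5', '0xb4']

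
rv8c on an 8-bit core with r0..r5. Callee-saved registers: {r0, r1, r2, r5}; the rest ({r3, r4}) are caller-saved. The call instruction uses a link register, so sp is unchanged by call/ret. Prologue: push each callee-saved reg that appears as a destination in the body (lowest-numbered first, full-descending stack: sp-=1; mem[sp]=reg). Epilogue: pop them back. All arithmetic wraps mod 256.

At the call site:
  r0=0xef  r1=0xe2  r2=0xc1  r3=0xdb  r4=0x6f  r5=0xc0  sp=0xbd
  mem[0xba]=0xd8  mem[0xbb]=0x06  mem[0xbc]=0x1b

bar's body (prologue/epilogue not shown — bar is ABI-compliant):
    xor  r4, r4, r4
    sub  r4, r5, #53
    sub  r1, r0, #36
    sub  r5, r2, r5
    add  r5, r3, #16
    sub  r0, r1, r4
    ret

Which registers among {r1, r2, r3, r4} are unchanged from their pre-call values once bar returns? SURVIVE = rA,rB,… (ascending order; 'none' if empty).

SURVIVE = r1,r2,r3

prologue: push r0 -> mem[0xbc]=0xef, sp=0xbc
prologue: push r1 -> mem[0xbb]=0xe2, sp=0xbb
prologue: push r5 -> mem[0xba]=0xc0, sp=0xba
body[0] xor  r4, r4, r4 -> r4=0x00
body[1] sub  r4, r5, #53 -> r4=0x8b
body[2] sub  r1, r0, #36 -> r1=0xcb
body[3] sub  r5, r2, r5 -> r5=0x01
body[4] add  r5, r3, #16 -> r5=0xeb
body[5] sub  r0, r1, r4 -> r0=0x40
epilogue: pop r5=0xc0, sp=0xbb
epilogue: pop r1=0xe2, sp=0xbc
epilogue: pop r0=0xef, sp=0xbd
r1: callee-saved, written=True
r2: callee-saved, written=False
r3: caller-saved, written=False
r4: caller-saved, written=True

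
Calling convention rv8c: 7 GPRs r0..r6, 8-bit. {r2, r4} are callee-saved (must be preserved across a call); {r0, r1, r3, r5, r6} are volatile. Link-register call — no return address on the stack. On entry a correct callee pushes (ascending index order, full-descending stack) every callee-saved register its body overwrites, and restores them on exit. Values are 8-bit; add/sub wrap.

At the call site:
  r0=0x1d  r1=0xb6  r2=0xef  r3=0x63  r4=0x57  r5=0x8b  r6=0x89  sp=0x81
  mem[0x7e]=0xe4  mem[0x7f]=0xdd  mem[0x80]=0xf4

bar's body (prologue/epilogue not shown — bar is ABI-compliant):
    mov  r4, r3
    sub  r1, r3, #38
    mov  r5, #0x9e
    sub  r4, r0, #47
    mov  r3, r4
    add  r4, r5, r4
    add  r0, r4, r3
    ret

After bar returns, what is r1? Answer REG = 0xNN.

prologue: push r4 → mem[0x80]=0x57, sp=0x80
body[0] mov  r4, r3 → r4=0x63
body[1] sub  r1, r3, #38 → r1=0x3d
body[2] mov  r5, #0x9e → r5=0x9e
body[3] sub  r4, r0, #47 → r4=0xee
body[4] mov  r3, r4 → r3=0xee
body[5] add  r4, r5, r4 → r4=0x8c
body[6] add  r0, r4, r3 → r0=0x7a
epilogue: pop r4=0x57, sp=0x81
r1 is caller-saved → body value

REG = 0x3d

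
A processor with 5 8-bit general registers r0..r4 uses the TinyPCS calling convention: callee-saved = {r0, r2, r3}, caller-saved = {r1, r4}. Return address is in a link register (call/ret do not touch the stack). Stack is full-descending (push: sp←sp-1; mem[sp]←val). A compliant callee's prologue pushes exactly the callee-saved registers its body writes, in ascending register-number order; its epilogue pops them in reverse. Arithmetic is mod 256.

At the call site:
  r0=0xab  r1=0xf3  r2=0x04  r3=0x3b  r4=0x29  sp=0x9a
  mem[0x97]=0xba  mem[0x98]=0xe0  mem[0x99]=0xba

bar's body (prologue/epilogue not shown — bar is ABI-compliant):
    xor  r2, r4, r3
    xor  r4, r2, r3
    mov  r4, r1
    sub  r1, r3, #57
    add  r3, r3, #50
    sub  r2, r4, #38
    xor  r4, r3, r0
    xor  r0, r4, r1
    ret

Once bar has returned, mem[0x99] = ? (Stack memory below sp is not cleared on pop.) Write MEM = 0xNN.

MEM = 0xab

prologue: push r0 -> mem[0x99]=0xab, sp=0x99
prologue: push r2 -> mem[0x98]=0x04, sp=0x98
prologue: push r3 -> mem[0x97]=0x3b, sp=0x97
body[0] xor  r2, r4, r3 -> r2=0x12
body[1] xor  r4, r2, r3 -> r4=0x29
body[2] mov  r4, r1 -> r4=0xf3
body[3] sub  r1, r3, #57 -> r1=0x02
body[4] add  r3, r3, #50 -> r3=0x6d
body[5] sub  r2, r4, #38 -> r2=0xcd
body[6] xor  r4, r3, r0 -> r4=0xc6
body[7] xor  r0, r4, r1 -> r0=0xc4
epilogue: pop r3=0x3b, sp=0x98
epilogue: pop r2=0x04, sp=0x99
epilogue: pop r0=0xab, sp=0x9a
prologue pushed ['r0', 'r2', 'r3'] at ['0x99', '0x98', '0x97']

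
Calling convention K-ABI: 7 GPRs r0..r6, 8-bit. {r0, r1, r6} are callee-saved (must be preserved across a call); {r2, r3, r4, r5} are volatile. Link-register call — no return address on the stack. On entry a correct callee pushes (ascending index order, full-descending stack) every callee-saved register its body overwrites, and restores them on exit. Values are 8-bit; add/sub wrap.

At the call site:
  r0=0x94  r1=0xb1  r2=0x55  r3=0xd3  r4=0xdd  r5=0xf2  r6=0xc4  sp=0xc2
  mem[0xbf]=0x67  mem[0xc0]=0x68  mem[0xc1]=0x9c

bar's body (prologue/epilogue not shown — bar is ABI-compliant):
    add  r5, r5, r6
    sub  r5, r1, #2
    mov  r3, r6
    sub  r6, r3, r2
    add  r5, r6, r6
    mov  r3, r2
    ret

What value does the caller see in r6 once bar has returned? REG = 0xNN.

REG = 0xc4

prologue: push r6 -> mem[0xc1]=0xc4, sp=0xc1
body[0] add  r5, r5, r6 -> r5=0xb6
body[1] sub  r5, r1, #2 -> r5=0xaf
body[2] mov  r3, r6 -> r3=0xc4
body[3] sub  r6, r3, r2 -> r6=0x6f
body[4] add  r5, r6, r6 -> r5=0xde
body[5] mov  r3, r2 -> r3=0x55
epilogue: pop r6=0xc4, sp=0xc2
r6 is callee-saved -> restored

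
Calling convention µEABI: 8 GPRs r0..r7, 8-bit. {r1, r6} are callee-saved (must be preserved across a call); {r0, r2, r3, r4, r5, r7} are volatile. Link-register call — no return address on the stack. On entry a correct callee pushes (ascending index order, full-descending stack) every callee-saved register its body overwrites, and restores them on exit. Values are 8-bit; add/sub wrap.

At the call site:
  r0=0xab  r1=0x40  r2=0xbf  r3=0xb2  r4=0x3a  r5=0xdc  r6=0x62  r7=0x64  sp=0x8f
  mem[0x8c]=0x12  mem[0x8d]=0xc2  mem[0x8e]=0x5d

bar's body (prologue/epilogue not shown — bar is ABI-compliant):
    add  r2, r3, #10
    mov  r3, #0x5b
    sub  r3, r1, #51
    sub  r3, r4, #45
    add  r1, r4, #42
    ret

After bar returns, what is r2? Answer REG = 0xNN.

prologue: push r1 → mem[0x8e]=0x40, sp=0x8e
body[0] add  r2, r3, #10 → r2=0xbc
body[1] mov  r3, #0x5b → r3=0x5b
body[2] sub  r3, r1, #51 → r3=0x0d
body[3] sub  r3, r4, #45 → r3=0x0d
body[4] add  r1, r4, #42 → r1=0x64
epilogue: pop r1=0x40, sp=0x8f
r2 is caller-saved → body value

REG = 0xbc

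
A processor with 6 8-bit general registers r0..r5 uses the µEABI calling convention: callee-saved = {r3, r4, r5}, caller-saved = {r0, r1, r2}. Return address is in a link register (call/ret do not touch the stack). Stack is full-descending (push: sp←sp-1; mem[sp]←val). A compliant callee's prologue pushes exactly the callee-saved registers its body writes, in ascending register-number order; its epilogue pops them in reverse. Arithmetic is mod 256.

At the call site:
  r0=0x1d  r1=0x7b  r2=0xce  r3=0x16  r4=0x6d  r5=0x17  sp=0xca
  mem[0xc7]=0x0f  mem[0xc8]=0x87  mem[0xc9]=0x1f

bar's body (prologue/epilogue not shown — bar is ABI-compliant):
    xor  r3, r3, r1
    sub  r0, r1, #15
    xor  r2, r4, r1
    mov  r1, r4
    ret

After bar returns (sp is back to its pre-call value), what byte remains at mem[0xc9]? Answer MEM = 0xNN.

MEM = 0x16

prologue: push r3 -> mem[0xc9]=0x16, sp=0xc9
body[0] xor  r3, r3, r1 -> r3=0x6d
body[1] sub  r0, r1, #15 -> r0=0x6c
body[2] xor  r2, r4, r1 -> r2=0x16
body[3] mov  r1, r4 -> r1=0x6d
epilogue: pop r3=0x16, sp=0xca
prologue pushed ['r3'] at ['0xc9']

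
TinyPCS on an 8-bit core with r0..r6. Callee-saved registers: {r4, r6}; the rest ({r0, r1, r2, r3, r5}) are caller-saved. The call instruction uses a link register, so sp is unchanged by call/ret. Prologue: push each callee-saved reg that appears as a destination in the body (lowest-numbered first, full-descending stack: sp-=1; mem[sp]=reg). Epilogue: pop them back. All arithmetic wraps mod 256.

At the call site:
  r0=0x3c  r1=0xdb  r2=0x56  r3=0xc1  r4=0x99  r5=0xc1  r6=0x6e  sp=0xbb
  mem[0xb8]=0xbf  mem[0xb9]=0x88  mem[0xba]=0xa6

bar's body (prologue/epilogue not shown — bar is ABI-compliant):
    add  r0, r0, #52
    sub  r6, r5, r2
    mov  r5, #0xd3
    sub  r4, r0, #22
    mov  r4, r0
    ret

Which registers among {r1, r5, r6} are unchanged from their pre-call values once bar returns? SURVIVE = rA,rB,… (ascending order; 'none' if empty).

prologue: push r4 -> mem[0xba]=0x99, sp=0xba
prologue: push r6 -> mem[0xb9]=0x6e, sp=0xb9
body[0] add  r0, r0, #52 -> r0=0x70
body[1] sub  r6, r5, r2 -> r6=0x6b
body[2] mov  r5, #0xd3 -> r5=0xd3
body[3] sub  r4, r0, #22 -> r4=0x5a
body[4] mov  r4, r0 -> r4=0x70
epilogue: pop r6=0x6e, sp=0xba
epilogue: pop r4=0x99, sp=0xbb
r1: caller-saved, written=False
r5: caller-saved, written=True
r6: callee-saved, written=True

SURVIVE = r1,r6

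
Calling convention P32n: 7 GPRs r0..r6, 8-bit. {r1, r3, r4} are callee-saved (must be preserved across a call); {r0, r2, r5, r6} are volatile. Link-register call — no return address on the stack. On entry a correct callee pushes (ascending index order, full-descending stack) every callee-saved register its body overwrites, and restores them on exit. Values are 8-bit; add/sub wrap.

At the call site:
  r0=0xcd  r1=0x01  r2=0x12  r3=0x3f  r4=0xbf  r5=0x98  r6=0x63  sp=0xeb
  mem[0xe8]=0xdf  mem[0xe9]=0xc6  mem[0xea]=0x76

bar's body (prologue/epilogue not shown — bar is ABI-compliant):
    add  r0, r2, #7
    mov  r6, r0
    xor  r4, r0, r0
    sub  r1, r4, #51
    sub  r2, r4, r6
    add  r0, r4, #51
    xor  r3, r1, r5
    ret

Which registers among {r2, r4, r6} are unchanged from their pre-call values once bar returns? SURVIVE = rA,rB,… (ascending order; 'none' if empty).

prologue: push r1 → mem[0xea]=0x01, sp=0xea
prologue: push r3 → mem[0xe9]=0x3f, sp=0xe9
prologue: push r4 → mem[0xe8]=0xbf, sp=0xe8
body[0] add  r0, r2, #7 → r0=0x19
body[1] mov  r6, r0 → r6=0x19
body[2] xor  r4, r0, r0 → r4=0x00
body[3] sub  r1, r4, #51 → r1=0xcd
body[4] sub  r2, r4, r6 → r2=0xe7
body[5] add  r0, r4, #51 → r0=0x33
body[6] xor  r3, r1, r5 → r3=0x55
epilogue: pop r4=0xbf, sp=0xe9
epilogue: pop r3=0x3f, sp=0xea
epilogue: pop r1=0x01, sp=0xeb
r2: caller-saved, written=True
r4: callee-saved, written=True
r6: caller-saved, written=True

SURVIVE = r4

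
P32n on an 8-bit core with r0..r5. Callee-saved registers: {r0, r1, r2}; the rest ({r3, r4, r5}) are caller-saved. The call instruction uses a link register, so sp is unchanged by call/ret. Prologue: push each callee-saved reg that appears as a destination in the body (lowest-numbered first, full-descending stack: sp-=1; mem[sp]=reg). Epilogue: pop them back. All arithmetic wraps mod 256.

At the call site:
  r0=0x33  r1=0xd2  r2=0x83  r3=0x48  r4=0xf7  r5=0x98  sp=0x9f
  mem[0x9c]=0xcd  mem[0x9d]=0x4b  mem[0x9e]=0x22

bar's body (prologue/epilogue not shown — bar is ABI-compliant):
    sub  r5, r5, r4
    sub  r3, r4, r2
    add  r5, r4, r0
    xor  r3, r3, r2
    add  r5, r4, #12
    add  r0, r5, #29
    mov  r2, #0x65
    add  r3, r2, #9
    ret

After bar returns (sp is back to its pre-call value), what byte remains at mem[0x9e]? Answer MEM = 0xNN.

prologue: push r0 -> mem[0x9e]=0x33, sp=0x9e
prologue: push r2 -> mem[0x9d]=0x83, sp=0x9d
body[0] sub  r5, r5, r4 -> r5=0xa1
body[1] sub  r3, r4, r2 -> r3=0x74
body[2] add  r5, r4, r0 -> r5=0x2a
body[3] xor  r3, r3, r2 -> r3=0xf7
body[4] add  r5, r4, #12 -> r5=0x03
body[5] add  r0, r5, #29 -> r0=0x20
body[6] mov  r2, #0x65 -> r2=0x65
body[7] add  r3, r2, #9 -> r3=0x6e
epilogue: pop r2=0x83, sp=0x9e
epilogue: pop r0=0x33, sp=0x9f
prologue pushed ['r0', 'r2'] at ['0x9e', '0x9d']

MEM = 0x33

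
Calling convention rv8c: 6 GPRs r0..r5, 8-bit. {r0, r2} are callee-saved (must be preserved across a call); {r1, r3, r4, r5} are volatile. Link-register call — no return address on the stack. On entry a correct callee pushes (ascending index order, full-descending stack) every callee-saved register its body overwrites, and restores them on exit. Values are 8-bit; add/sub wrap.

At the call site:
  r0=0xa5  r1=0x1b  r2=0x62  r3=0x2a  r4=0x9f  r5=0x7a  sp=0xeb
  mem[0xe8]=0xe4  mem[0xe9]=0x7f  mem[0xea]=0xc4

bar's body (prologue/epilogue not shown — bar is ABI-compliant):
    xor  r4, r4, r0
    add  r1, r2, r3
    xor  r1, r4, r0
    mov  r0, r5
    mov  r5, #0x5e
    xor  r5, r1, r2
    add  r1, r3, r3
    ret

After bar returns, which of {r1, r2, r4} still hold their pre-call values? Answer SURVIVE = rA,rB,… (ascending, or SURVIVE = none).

prologue: push r0 -> mem[0xea]=0xa5, sp=0xea
body[0] xor  r4, r4, r0 -> r4=0x3a
body[1] add  r1, r2, r3 -> r1=0x8c
body[2] xor  r1, r4, r0 -> r1=0x9f
body[3] mov  r0, r5 -> r0=0x7a
body[4] mov  r5, #0x5e -> r5=0x5e
body[5] xor  r5, r1, r2 -> r5=0xfd
body[6] add  r1, r3, r3 -> r1=0x54
epilogue: pop r0=0xa5, sp=0xeb
r1: caller-saved, written=True
r2: callee-saved, written=False
r4: caller-saved, written=True

SURVIVE = r2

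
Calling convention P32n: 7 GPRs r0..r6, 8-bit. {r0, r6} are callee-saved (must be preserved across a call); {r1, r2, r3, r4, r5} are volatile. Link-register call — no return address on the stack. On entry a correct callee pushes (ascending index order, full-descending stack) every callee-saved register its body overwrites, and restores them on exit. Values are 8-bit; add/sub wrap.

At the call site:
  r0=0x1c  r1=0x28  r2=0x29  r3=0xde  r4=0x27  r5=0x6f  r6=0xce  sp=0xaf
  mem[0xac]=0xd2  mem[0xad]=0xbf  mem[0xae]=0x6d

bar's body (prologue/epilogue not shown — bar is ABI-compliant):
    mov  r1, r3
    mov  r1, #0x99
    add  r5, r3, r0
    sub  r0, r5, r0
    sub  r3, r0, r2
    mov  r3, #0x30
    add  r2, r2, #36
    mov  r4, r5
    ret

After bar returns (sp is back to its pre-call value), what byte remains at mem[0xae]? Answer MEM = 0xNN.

MEM = 0x1c

prologue: push r0 -> mem[0xae]=0x1c, sp=0xae
body[0] mov  r1, r3 -> r1=0xde
body[1] mov  r1, #0x99 -> r1=0x99
body[2] add  r5, r3, r0 -> r5=0xfa
body[3] sub  r0, r5, r0 -> r0=0xde
body[4] sub  r3, r0, r2 -> r3=0xb5
body[5] mov  r3, #0x30 -> r3=0x30
body[6] add  r2, r2, #36 -> r2=0x4d
body[7] mov  r4, r5 -> r4=0xfa
epilogue: pop r0=0x1c, sp=0xaf
prologue pushed ['r0'] at ['0xae']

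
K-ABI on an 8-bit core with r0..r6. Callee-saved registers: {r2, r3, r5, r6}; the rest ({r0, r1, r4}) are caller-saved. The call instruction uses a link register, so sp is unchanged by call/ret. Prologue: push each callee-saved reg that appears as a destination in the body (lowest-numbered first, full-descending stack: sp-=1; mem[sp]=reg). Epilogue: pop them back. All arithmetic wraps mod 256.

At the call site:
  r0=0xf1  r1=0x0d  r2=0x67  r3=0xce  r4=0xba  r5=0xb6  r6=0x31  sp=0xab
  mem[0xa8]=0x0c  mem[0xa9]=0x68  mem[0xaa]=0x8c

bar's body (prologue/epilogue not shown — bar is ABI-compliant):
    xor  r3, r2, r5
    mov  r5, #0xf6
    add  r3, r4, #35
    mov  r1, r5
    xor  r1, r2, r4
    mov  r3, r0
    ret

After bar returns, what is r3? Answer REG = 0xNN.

prologue: push r3 -> mem[0xaa]=0xce, sp=0xaa
prologue: push r5 -> mem[0xa9]=0xb6, sp=0xa9
body[0] xor  r3, r2, r5 -> r3=0xd1
body[1] mov  r5, #0xf6 -> r5=0xf6
body[2] add  r3, r4, #35 -> r3=0xdd
body[3] mov  r1, r5 -> r1=0xf6
body[4] xor  r1, r2, r4 -> r1=0xdd
body[5] mov  r3, r0 -> r3=0xf1
epilogue: pop r5=0xb6, sp=0xaa
epilogue: pop r3=0xce, sp=0xab
r3 is callee-saved -> restored

REG = 0xce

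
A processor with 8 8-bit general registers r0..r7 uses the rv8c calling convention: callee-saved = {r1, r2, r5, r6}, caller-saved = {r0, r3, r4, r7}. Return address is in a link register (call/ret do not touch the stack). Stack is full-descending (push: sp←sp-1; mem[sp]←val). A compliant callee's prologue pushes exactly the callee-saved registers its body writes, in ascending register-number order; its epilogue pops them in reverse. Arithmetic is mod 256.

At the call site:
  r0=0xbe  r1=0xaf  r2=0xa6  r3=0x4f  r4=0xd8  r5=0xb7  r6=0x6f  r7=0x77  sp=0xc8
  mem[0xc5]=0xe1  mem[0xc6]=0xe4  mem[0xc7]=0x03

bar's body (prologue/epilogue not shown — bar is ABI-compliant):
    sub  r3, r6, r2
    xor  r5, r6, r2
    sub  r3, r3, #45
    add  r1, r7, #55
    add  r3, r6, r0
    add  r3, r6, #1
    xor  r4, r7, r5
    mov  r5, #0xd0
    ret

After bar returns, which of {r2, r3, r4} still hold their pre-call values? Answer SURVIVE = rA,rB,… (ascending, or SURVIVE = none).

prologue: push r1 → mem[0xc7]=0xaf, sp=0xc7
prologue: push r5 → mem[0xc6]=0xb7, sp=0xc6
body[0] sub  r3, r6, r2 → r3=0xc9
body[1] xor  r5, r6, r2 → r5=0xc9
body[2] sub  r3, r3, #45 → r3=0x9c
body[3] add  r1, r7, #55 → r1=0xae
body[4] add  r3, r6, r0 → r3=0x2d
body[5] add  r3, r6, #1 → r3=0x70
body[6] xor  r4, r7, r5 → r4=0xbe
body[7] mov  r5, #0xd0 → r5=0xd0
epilogue: pop r5=0xb7, sp=0xc7
epilogue: pop r1=0xaf, sp=0xc8
r2: callee-saved, written=False
r3: caller-saved, written=True
r4: caller-saved, written=True

SURVIVE = r2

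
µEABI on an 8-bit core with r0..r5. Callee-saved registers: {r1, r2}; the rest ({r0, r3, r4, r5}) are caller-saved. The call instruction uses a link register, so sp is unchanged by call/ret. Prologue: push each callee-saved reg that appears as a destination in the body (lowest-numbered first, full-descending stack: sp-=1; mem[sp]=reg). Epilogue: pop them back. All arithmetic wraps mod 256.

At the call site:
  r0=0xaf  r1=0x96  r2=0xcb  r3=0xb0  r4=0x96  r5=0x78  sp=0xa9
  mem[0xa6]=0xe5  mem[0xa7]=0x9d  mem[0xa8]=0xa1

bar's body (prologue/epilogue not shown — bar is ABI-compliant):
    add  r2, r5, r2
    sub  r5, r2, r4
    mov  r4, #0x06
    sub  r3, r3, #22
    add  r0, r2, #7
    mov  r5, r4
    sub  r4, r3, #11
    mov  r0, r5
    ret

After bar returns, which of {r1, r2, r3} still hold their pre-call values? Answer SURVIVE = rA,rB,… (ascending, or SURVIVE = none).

prologue: push r2 -> mem[0xa8]=0xcb, sp=0xa8
body[0] add  r2, r5, r2 -> r2=0x43
body[1] sub  r5, r2, r4 -> r5=0xad
body[2] mov  r4, #0x06 -> r4=0x06
body[3] sub  r3, r3, #22 -> r3=0x9a
body[4] add  r0, r2, #7 -> r0=0x4a
body[5] mov  r5, r4 -> r5=0x06
body[6] sub  r4, r3, #11 -> r4=0x8f
body[7] mov  r0, r5 -> r0=0x06
epilogue: pop r2=0xcb, sp=0xa9
r1: callee-saved, written=False
r2: callee-saved, written=True
r3: caller-saved, written=True

SURVIVE = r1,r2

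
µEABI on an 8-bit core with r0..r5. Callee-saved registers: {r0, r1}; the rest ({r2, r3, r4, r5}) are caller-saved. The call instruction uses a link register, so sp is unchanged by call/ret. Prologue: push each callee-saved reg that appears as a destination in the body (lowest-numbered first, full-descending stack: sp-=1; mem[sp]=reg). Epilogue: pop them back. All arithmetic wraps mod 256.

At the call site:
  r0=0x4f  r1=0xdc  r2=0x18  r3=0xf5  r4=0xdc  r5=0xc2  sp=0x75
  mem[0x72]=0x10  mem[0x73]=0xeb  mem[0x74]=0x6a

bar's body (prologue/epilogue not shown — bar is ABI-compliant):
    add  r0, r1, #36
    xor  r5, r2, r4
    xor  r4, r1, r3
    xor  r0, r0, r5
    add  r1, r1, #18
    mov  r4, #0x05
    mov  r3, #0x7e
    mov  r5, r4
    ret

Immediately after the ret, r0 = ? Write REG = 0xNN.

REG = 0x4f

prologue: push r0 -> mem[0x74]=0x4f, sp=0x74
prologue: push r1 -> mem[0x73]=0xdc, sp=0x73
body[0] add  r0, r1, #36 -> r0=0x00
body[1] xor  r5, r2, r4 -> r5=0xc4
body[2] xor  r4, r1, r3 -> r4=0x29
body[3] xor  r0, r0, r5 -> r0=0xc4
body[4] add  r1, r1, #18 -> r1=0xee
body[5] mov  r4, #0x05 -> r4=0x05
body[6] mov  r3, #0x7e -> r3=0x7e
body[7] mov  r5, r4 -> r5=0x05
epilogue: pop r1=0xdc, sp=0x74
epilogue: pop r0=0x4f, sp=0x75
r0 is callee-saved -> restored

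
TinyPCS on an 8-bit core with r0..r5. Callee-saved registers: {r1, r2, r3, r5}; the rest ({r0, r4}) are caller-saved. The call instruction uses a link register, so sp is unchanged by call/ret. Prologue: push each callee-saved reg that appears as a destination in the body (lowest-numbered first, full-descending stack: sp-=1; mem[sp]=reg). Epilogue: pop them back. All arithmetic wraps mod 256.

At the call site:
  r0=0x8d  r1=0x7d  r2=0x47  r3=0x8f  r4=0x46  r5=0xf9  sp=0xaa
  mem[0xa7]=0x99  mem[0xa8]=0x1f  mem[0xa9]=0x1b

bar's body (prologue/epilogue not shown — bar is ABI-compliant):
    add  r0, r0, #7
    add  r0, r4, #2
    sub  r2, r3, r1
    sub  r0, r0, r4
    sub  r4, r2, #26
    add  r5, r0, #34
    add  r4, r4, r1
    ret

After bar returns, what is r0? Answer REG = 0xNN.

REG = 0x02

prologue: push r2 → mem[0xa9]=0x47, sp=0xa9
prologue: push r5 → mem[0xa8]=0xf9, sp=0xa8
body[0] add  r0, r0, #7 → r0=0x94
body[1] add  r0, r4, #2 → r0=0x48
body[2] sub  r2, r3, r1 → r2=0x12
body[3] sub  r0, r0, r4 → r0=0x02
body[4] sub  r4, r2, #26 → r4=0xf8
body[5] add  r5, r0, #34 → r5=0x24
body[6] add  r4, r4, r1 → r4=0x75
epilogue: pop r5=0xf9, sp=0xa9
epilogue: pop r2=0x47, sp=0xaa
r0 is caller-saved → body value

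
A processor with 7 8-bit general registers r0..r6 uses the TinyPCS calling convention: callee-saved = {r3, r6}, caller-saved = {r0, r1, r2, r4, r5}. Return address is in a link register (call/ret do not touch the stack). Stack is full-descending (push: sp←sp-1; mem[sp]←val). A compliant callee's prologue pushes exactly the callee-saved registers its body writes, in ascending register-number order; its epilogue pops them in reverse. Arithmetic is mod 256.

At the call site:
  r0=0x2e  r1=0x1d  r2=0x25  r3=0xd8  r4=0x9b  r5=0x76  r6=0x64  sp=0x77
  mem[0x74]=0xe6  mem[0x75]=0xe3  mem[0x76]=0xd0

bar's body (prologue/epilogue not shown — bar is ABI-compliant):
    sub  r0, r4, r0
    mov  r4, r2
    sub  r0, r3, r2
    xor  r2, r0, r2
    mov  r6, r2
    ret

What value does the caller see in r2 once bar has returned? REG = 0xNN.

prologue: push r6 -> mem[0x76]=0x64, sp=0x76
body[0] sub  r0, r4, r0 -> r0=0x6d
body[1] mov  r4, r2 -> r4=0x25
body[2] sub  r0, r3, r2 -> r0=0xb3
body[3] xor  r2, r0, r2 -> r2=0x96
body[4] mov  r6, r2 -> r6=0x96
epilogue: pop r6=0x64, sp=0x77
r2 is caller-saved -> body value

REG = 0x96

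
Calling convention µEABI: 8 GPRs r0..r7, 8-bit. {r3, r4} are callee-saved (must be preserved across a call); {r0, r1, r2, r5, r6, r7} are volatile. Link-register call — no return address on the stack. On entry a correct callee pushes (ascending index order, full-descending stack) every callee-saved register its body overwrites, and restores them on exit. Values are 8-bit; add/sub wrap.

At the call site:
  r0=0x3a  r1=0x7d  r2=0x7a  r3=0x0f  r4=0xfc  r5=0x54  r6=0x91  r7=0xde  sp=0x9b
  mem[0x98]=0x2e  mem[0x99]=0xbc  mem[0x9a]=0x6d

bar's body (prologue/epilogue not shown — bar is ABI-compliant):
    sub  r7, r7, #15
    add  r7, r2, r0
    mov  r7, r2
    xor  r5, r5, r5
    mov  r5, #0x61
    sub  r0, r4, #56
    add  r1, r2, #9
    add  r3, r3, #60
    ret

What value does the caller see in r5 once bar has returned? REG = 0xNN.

prologue: push r3 → mem[0x9a]=0x0f, sp=0x9a
body[0] sub  r7, r7, #15 → r7=0xcf
body[1] add  r7, r2, r0 → r7=0xb4
body[2] mov  r7, r2 → r7=0x7a
body[3] xor  r5, r5, r5 → r5=0x00
body[4] mov  r5, #0x61 → r5=0x61
body[5] sub  r0, r4, #56 → r0=0xc4
body[6] add  r1, r2, #9 → r1=0x83
body[7] add  r3, r3, #60 → r3=0x4b
epilogue: pop r3=0x0f, sp=0x9b
r5 is caller-saved → body value

REG = 0x61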